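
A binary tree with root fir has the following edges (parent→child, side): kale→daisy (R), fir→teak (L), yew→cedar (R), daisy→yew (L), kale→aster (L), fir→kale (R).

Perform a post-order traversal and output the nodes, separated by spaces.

Post-order visits the left subtree, then the right subtree, then the node.
At fir: go left to teak.
  teak is a leaf — visit teak.
At fir: go right to kale.
  At kale: go left to aster.
    aster is a leaf — visit aster.
  At kale: go right to daisy.
    At daisy: go left to yew.
      At yew: no left child.
      At yew: go right to cedar.
        cedar is a leaf — visit cedar.
      Visit yew.
    At daisy: no right child.
    Visit daisy.
  Visit kale.
Visit fir.

teak aster cedar yew daisy kale fir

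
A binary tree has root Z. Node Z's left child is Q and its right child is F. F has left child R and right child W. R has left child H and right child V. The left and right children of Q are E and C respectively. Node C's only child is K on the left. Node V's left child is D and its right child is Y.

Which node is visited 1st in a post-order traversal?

E

Post-order visits the left subtree, then the right subtree, then the node.
At Z: go left to Q.
  At Q: go left to E.
    E is a leaf — visit E.
  At Q: go right to C.
    At C: go left to K.
      K is a leaf — visit K.
    At C: no right child.
    Visit C.
  Visit Q.
At Z: go right to F.
  At F: go left to R.
    At R: go left to H.
      H is a leaf — visit H.
    At R: go right to V.
      At V: go left to D.
        D is a leaf — visit D.
      At V: go right to Y.
        Y is a leaf — visit Y.
      Visit V.
    Visit R.
  At F: go right to W.
    W is a leaf — visit W.
  Visit F.
Visit Z.
Full post-order sequence: E, K, C, Q, H, D, Y, V, R, W, F, Z.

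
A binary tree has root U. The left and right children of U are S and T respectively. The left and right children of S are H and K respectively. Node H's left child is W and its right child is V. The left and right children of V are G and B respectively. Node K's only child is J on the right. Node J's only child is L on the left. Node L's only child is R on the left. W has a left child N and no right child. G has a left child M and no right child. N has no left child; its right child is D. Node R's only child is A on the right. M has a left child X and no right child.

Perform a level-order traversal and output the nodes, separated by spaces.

Level-order visits nodes level by level from the root, left to right within each level.
Level 0: U
Level 1: S, T
Level 2: H, K
Level 3: W, V, J
Level 4: N, G, B, L
Level 5: D, M, R
Level 6: X, A

U S T H K W V J N G B L D M R X A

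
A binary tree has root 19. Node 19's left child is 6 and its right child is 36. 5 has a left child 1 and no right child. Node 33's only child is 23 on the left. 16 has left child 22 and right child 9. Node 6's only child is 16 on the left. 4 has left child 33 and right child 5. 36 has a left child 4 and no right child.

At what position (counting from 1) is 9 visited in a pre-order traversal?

Pre-order visits the node, then its left subtree, then its right subtree.
Visit 19.
At 19: go left to 6.
  Visit 6.
  At 6: go left to 16.
    Visit 16.
    At 16: go left to 22.
      22 is a leaf — visit 22.
    At 16: go right to 9.
      9 is a leaf — visit 9.
  At 6: no right child.
At 19: go right to 36.
  Visit 36.
  At 36: go left to 4.
    Visit 4.
    At 4: go left to 33.
      Visit 33.
      At 33: go left to 23.
        23 is a leaf — visit 23.
      At 33: no right child.
    At 4: go right to 5.
      Visit 5.
      At 5: go left to 1.
        1 is a leaf — visit 1.
      At 5: no right child.
  At 36: no right child.
Full pre-order sequence: 19, 6, 16, 22, 9, 36, 4, 33, 23, 5, 1.

5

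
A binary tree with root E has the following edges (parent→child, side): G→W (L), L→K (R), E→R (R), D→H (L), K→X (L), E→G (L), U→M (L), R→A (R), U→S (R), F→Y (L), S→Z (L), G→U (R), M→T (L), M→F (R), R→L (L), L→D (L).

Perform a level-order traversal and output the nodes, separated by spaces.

E G R W U L A M S D K T F Z H X Y

Level-order visits nodes level by level from the root, left to right within each level.
Level 0: E
Level 1: G, R
Level 2: W, U, L, A
Level 3: M, S, D, K
Level 4: T, F, Z, H, X
Level 5: Y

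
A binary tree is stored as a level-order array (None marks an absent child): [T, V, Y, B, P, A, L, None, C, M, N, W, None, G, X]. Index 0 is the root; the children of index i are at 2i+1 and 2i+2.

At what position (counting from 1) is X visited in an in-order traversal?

13

In-order visits the left subtree, then the node, then the right subtree.
At T: go left to V.
  At V: go left to B.
    At B: no left child.
    Visit B.
    At B: go right to C.
      C is a leaf — visit C.
  Visit V.
  At V: go right to P.
    At P: go left to M.
      M is a leaf — visit M.
    Visit P.
    At P: go right to N.
      N is a leaf — visit N.
Visit T.
At T: go right to Y.
  At Y: go left to A.
    At A: go left to W.
      W is a leaf — visit W.
    Visit A.
    At A: no right child.
  Visit Y.
  At Y: go right to L.
    At L: go left to G.
      G is a leaf — visit G.
    Visit L.
    At L: go right to X.
      X is a leaf — visit X.
Full in-order sequence: B, C, V, M, P, N, T, W, A, Y, G, L, X.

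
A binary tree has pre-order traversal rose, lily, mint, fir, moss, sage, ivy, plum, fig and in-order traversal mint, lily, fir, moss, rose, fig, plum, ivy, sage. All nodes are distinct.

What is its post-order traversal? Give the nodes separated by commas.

The first element of pre-order is the root; it splits in-order into left and right subtrees.
Root rose: left subtree has 4 nodes {mint, lily, fir, moss}, right has 4 {fig, plum, ivy, sage}.
  Root lily: left subtree has 1 node {mint}, right has 2 {fir, moss}.
    Root fir: left subtree has 0 nodes { }, right has 1 {moss}.
  Root sage: left subtree has 3 nodes {fig, plum, ivy}, right has 0 { }.
    Root ivy: left subtree has 2 nodes {fig, plum}, right has 0 { }.
      Root plum: left subtree has 1 node {fig}, right has 0 { }.

mint, moss, fir, lily, fig, plum, ivy, sage, rose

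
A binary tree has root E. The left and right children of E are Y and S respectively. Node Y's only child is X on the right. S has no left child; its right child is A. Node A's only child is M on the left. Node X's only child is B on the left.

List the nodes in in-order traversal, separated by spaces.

Y B X E S M A

In-order visits the left subtree, then the node, then the right subtree.
At E: go left to Y.
  At Y: no left child.
  Visit Y.
  At Y: go right to X.
    At X: go left to B.
      B is a leaf — visit B.
    Visit X.
    At X: no right child.
Visit E.
At E: go right to S.
  At S: no left child.
  Visit S.
  At S: go right to A.
    At A: go left to M.
      M is a leaf — visit M.
    Visit A.
    At A: no right child.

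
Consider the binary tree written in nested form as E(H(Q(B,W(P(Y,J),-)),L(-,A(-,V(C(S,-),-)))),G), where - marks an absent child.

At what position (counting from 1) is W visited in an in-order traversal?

In-order visits the left subtree, then the node, then the right subtree.
At E: go left to H.
  At H: go left to Q.
    At Q: go left to B.
      B is a leaf — visit B.
    Visit Q.
    At Q: go right to W.
      At W: go left to P.
        At P: go left to Y.
          Y is a leaf — visit Y.
        Visit P.
        At P: go right to J.
          J is a leaf — visit J.
      Visit W.
      At W: no right child.
  Visit H.
  At H: go right to L.
    At L: no left child.
    Visit L.
    At L: go right to A.
      At A: no left child.
      Visit A.
      At A: go right to V.
        At V: go left to C.
          At C: go left to S.
            S is a leaf — visit S.
          Visit C.
          At C: no right child.
        Visit V.
        At V: no right child.
Visit E.
At E: go right to G.
  G is a leaf — visit G.
Full in-order sequence: B, Q, Y, P, J, W, H, L, A, S, C, V, E, G.

6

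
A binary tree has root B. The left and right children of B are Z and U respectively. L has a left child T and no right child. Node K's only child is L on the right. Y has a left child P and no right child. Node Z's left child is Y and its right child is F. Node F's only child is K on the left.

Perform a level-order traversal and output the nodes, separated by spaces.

Level-order visits nodes level by level from the root, left to right within each level.
Level 0: B
Level 1: Z, U
Level 2: Y, F
Level 3: P, K
Level 4: L
Level 5: T

B Z U Y F P K L T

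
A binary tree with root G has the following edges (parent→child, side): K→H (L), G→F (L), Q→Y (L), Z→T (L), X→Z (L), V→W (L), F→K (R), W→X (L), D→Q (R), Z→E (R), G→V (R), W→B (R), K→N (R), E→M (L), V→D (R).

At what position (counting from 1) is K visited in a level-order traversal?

Level-order visits nodes level by level from the root, left to right within each level.
Level 0: G
Level 1: F, V
Level 2: K, W, D
Level 3: H, N, X, B, Q
Level 4: Z, Y
Level 5: T, E
Level 6: M
Full level-order sequence: G, F, V, K, W, D, H, N, X, B, Q, Z, Y, T, E, M.

4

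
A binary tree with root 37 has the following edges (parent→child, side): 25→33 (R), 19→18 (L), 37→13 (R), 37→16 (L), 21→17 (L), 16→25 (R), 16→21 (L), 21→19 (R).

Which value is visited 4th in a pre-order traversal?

Pre-order visits the node, then its left subtree, then its right subtree.
Visit 37.
At 37: go left to 16.
  Visit 16.
  At 16: go left to 21.
    Visit 21.
    At 21: go left to 17.
      17 is a leaf — visit 17.
    At 21: go right to 19.
      Visit 19.
      At 19: go left to 18.
        18 is a leaf — visit 18.
      At 19: no right child.
  At 16: go right to 25.
    Visit 25.
    At 25: no left child.
    At 25: go right to 33.
      33 is a leaf — visit 33.
At 37: go right to 13.
  13 is a leaf — visit 13.
Full pre-order sequence: 37, 16, 21, 17, 19, 18, 25, 33, 13.

17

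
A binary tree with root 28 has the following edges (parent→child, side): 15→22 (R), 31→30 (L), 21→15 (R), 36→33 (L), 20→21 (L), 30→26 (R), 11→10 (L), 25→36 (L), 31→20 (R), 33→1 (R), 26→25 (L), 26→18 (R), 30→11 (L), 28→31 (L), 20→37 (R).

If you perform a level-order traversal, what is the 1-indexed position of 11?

5

Level-order visits nodes level by level from the root, left to right within each level.
Level 0: 28
Level 1: 31
Level 2: 30, 20
Level 3: 11, 26, 21, 37
Level 4: 10, 25, 18, 15
Level 5: 36, 22
Level 6: 33
Level 7: 1
Full level-order sequence: 28, 31, 30, 20, 11, 26, 21, 37, 10, 25, 18, 15, 36, 22, 33, 1.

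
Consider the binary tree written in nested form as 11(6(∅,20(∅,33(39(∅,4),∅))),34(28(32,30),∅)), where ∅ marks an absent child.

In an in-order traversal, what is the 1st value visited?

6

In-order visits the left subtree, then the node, then the right subtree.
At 11: go left to 6.
  At 6: no left child.
  Visit 6.
  At 6: go right to 20.
    At 20: no left child.
    Visit 20.
    At 20: go right to 33.
      At 33: go left to 39.
        At 39: no left child.
        Visit 39.
        At 39: go right to 4.
          4 is a leaf — visit 4.
      Visit 33.
      At 33: no right child.
Visit 11.
At 11: go right to 34.
  At 34: go left to 28.
    At 28: go left to 32.
      32 is a leaf — visit 32.
    Visit 28.
    At 28: go right to 30.
      30 is a leaf — visit 30.
  Visit 34.
  At 34: no right child.
Full in-order sequence: 6, 20, 39, 4, 33, 11, 32, 28, 30, 34.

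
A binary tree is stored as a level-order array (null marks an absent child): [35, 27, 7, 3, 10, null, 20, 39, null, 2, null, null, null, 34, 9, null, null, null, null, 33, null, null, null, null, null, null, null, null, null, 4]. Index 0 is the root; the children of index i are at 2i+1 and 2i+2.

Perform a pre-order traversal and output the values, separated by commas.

Pre-order visits the node, then its left subtree, then its right subtree.
Visit 35.
At 35: go left to 27.
  Visit 27.
  At 27: go left to 3.
    Visit 3.
    At 3: go left to 39.
      39 is a leaf — visit 39.
    At 3: no right child.
  At 27: go right to 10.
    Visit 10.
    At 10: go left to 2.
      Visit 2.
      At 2: go left to 33.
        33 is a leaf — visit 33.
      At 2: no right child.
    At 10: no right child.
At 35: go right to 7.
  Visit 7.
  At 7: no left child.
  At 7: go right to 20.
    Visit 20.
    At 20: go left to 34.
      34 is a leaf — visit 34.
    At 20: go right to 9.
      Visit 9.
      At 9: go left to 4.
        4 is a leaf — visit 4.
      At 9: no right child.

35, 27, 3, 39, 10, 2, 33, 7, 20, 34, 9, 4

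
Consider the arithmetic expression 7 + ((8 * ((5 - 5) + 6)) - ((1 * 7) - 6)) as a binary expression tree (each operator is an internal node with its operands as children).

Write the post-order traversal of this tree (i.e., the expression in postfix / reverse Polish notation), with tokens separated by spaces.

7 8 5 5 - 6 + * 1 7 * 6 - - +

Post-order on an expression tree gives postfix notation: for each operator, emit left operand, right operand, then the operator.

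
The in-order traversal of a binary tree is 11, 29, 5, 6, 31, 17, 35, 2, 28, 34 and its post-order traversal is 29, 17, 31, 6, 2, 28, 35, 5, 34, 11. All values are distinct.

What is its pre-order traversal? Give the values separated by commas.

The last element of post-order is the root; it splits in-order into left and right subtrees.
Root 11: left subtree has 0 nodes { }, right has 9 {29, 5, 6, 31, 17, 35, 2, 28, 34}.
  Root 34: left subtree has 8 nodes {29, 5, 6, 31, 17, 35, 2, 28}, right has 0 { }.
    Root 5: left subtree has 1 node {29}, right has 6 {6, 31, 17, 35, 2, 28}.
      Root 35: left subtree has 3 nodes {6, 31, 17}, right has 2 {2, 28}.
        Root 6: left subtree has 0 nodes { }, right has 2 {31, 17}.
          Root 31: left subtree has 0 nodes { }, right has 1 {17}.
        Root 28: left subtree has 1 node {2}, right has 0 { }.

11, 34, 5, 29, 35, 6, 31, 17, 28, 2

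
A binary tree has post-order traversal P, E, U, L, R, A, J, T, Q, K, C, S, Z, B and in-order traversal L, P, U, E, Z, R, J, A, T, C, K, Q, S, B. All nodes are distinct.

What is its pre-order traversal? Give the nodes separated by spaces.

The last element of post-order is the root; it splits in-order into left and right subtrees.
Root B: left subtree has 13 nodes {L, P, U, E, Z, R, J, A, T, C, K, Q, S}, right has 0 { }.
  Root Z: left subtree has 4 nodes {L, P, U, E}, right has 8 {R, J, A, T, C, K, Q, S}.
    Root L: left subtree has 0 nodes { }, right has 3 {P, U, E}.
      Root U: left subtree has 1 node {P}, right has 1 {E}.
    Root S: left subtree has 7 nodes {R, J, A, T, C, K, Q}, right has 0 { }.
      Root C: left subtree has 4 nodes {R, J, A, T}, right has 2 {K, Q}.
        Root T: left subtree has 3 nodes {R, J, A}, right has 0 { }.
          Root J: left subtree has 1 node {R}, right has 1 {A}.
        Root K: left subtree has 0 nodes { }, right has 1 {Q}.

B Z L U P E S C T J R A K Q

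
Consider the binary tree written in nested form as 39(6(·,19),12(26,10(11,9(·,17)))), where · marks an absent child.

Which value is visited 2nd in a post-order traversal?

Post-order visits the left subtree, then the right subtree, then the node.
At 39: go left to 6.
  At 6: no left child.
  At 6: go right to 19.
    19 is a leaf — visit 19.
  Visit 6.
At 39: go right to 12.
  At 12: go left to 26.
    26 is a leaf — visit 26.
  At 12: go right to 10.
    At 10: go left to 11.
      11 is a leaf — visit 11.
    At 10: go right to 9.
      At 9: no left child.
      At 9: go right to 17.
        17 is a leaf — visit 17.
      Visit 9.
    Visit 10.
  Visit 12.
Visit 39.
Full post-order sequence: 19, 6, 26, 11, 17, 9, 10, 12, 39.

6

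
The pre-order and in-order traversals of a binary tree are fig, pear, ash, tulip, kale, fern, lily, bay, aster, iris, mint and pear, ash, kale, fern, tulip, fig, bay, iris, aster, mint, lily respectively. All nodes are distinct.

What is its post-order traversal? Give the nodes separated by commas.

The first element of pre-order is the root; it splits in-order into left and right subtrees.
Root fig: left subtree has 5 nodes {pear, ash, kale, fern, tulip}, right has 5 {bay, iris, aster, mint, lily}.
  Root pear: left subtree has 0 nodes { }, right has 4 {ash, kale, fern, tulip}.
    Root ash: left subtree has 0 nodes { }, right has 3 {kale, fern, tulip}.
      Root tulip: left subtree has 2 nodes {kale, fern}, right has 0 { }.
        Root kale: left subtree has 0 nodes { }, right has 1 {fern}.
  Root lily: left subtree has 4 nodes {bay, iris, aster, mint}, right has 0 { }.
    Root bay: left subtree has 0 nodes { }, right has 3 {iris, aster, mint}.
      Root aster: left subtree has 1 node {iris}, right has 1 {mint}.

fern, kale, tulip, ash, pear, iris, mint, aster, bay, lily, fig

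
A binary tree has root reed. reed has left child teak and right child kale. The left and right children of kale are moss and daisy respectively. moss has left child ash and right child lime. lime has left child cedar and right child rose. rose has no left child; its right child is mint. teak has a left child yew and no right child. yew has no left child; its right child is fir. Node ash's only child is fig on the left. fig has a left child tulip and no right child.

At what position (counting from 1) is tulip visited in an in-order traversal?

5

In-order visits the left subtree, then the node, then the right subtree.
At reed: go left to teak.
  At teak: go left to yew.
    At yew: no left child.
    Visit yew.
    At yew: go right to fir.
      fir is a leaf — visit fir.
  Visit teak.
  At teak: no right child.
Visit reed.
At reed: go right to kale.
  At kale: go left to moss.
    At moss: go left to ash.
      At ash: go left to fig.
        At fig: go left to tulip.
          tulip is a leaf — visit tulip.
        Visit fig.
        At fig: no right child.
      Visit ash.
      At ash: no right child.
    Visit moss.
    At moss: go right to lime.
      At lime: go left to cedar.
        cedar is a leaf — visit cedar.
      Visit lime.
      At lime: go right to rose.
        At rose: no left child.
        Visit rose.
        At rose: go right to mint.
          mint is a leaf — visit mint.
  Visit kale.
  At kale: go right to daisy.
    daisy is a leaf — visit daisy.
Full in-order sequence: yew, fir, teak, reed, tulip, fig, ash, moss, cedar, lime, rose, mint, kale, daisy.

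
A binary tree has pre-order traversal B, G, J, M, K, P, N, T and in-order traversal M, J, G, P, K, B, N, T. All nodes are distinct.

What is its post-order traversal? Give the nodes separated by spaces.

The first element of pre-order is the root; it splits in-order into left and right subtrees.
Root B: left subtree has 5 nodes {M, J, G, P, K}, right has 2 {N, T}.
  Root G: left subtree has 2 nodes {M, J}, right has 2 {P, K}.
    Root J: left subtree has 1 node {M}, right has 0 { }.
    Root K: left subtree has 1 node {P}, right has 0 { }.
  Root N: left subtree has 0 nodes { }, right has 1 {T}.

M J P K G T N B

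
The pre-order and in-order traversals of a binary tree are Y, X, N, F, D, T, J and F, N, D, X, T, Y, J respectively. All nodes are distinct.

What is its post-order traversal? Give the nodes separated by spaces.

The first element of pre-order is the root; it splits in-order into left and right subtrees.
Root Y: left subtree has 5 nodes {F, N, D, X, T}, right has 1 {J}.
  Root X: left subtree has 3 nodes {F, N, D}, right has 1 {T}.
    Root N: left subtree has 1 node {F}, right has 1 {D}.

F D N T X J Y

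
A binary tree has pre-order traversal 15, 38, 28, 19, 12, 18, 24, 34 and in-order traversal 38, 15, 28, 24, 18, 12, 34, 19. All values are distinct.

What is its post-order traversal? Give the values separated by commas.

38, 24, 18, 34, 12, 19, 28, 15

The first element of pre-order is the root; it splits in-order into left and right subtrees.
Root 15: left subtree has 1 node {38}, right has 6 {28, 24, 18, 12, 34, 19}.
  Root 28: left subtree has 0 nodes { }, right has 5 {24, 18, 12, 34, 19}.
    Root 19: left subtree has 4 nodes {24, 18, 12, 34}, right has 0 { }.
      Root 12: left subtree has 2 nodes {24, 18}, right has 1 {34}.
        Root 18: left subtree has 1 node {24}, right has 0 { }.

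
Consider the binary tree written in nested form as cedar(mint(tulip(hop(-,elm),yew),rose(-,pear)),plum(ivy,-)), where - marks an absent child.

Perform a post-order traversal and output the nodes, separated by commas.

Post-order visits the left subtree, then the right subtree, then the node.
At cedar: go left to mint.
  At mint: go left to tulip.
    At tulip: go left to hop.
      At hop: no left child.
      At hop: go right to elm.
        elm is a leaf — visit elm.
      Visit hop.
    At tulip: go right to yew.
      yew is a leaf — visit yew.
    Visit tulip.
  At mint: go right to rose.
    At rose: no left child.
    At rose: go right to pear.
      pear is a leaf — visit pear.
    Visit rose.
  Visit mint.
At cedar: go right to plum.
  At plum: go left to ivy.
    ivy is a leaf — visit ivy.
  At plum: no right child.
  Visit plum.
Visit cedar.

elm, hop, yew, tulip, pear, rose, mint, ivy, plum, cedar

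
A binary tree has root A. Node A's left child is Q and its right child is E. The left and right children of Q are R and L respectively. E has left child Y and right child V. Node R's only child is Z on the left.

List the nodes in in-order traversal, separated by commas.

In-order visits the left subtree, then the node, then the right subtree.
At A: go left to Q.
  At Q: go left to R.
    At R: go left to Z.
      Z is a leaf — visit Z.
    Visit R.
    At R: no right child.
  Visit Q.
  At Q: go right to L.
    L is a leaf — visit L.
Visit A.
At A: go right to E.
  At E: go left to Y.
    Y is a leaf — visit Y.
  Visit E.
  At E: go right to V.
    V is a leaf — visit V.

Z, R, Q, L, A, Y, E, V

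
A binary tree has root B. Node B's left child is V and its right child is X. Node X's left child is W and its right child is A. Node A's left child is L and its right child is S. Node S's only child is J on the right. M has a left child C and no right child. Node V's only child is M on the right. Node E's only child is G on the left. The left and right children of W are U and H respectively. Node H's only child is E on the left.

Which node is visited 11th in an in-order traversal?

In-order visits the left subtree, then the node, then the right subtree.
At B: go left to V.
  At V: no left child.
  Visit V.
  At V: go right to M.
    At M: go left to C.
      C is a leaf — visit C.
    Visit M.
    At M: no right child.
Visit B.
At B: go right to X.
  At X: go left to W.
    At W: go left to U.
      U is a leaf — visit U.
    Visit W.
    At W: go right to H.
      At H: go left to E.
        At E: go left to G.
          G is a leaf — visit G.
        Visit E.
        At E: no right child.
      Visit H.
      At H: no right child.
  Visit X.
  At X: go right to A.
    At A: go left to L.
      L is a leaf — visit L.
    Visit A.
    At A: go right to S.
      At S: no left child.
      Visit S.
      At S: go right to J.
        J is a leaf — visit J.
Full in-order sequence: V, C, M, B, U, W, G, E, H, X, L, A, S, J.

L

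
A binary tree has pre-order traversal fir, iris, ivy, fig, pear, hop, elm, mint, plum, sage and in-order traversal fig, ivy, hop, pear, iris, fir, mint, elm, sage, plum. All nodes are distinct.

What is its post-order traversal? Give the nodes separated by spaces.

The first element of pre-order is the root; it splits in-order into left and right subtrees.
Root fir: left subtree has 5 nodes {fig, ivy, hop, pear, iris}, right has 4 {mint, elm, sage, plum}.
  Root iris: left subtree has 4 nodes {fig, ivy, hop, pear}, right has 0 { }.
    Root ivy: left subtree has 1 node {fig}, right has 2 {hop, pear}.
      Root pear: left subtree has 1 node {hop}, right has 0 { }.
  Root elm: left subtree has 1 node {mint}, right has 2 {sage, plum}.
    Root plum: left subtree has 1 node {sage}, right has 0 { }.

fig hop pear ivy iris mint sage plum elm fir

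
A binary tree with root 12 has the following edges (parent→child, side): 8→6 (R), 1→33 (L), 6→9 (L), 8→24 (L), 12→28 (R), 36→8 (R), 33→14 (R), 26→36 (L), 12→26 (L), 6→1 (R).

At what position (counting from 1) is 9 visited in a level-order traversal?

8

Level-order visits nodes level by level from the root, left to right within each level.
Level 0: 12
Level 1: 26, 28
Level 2: 36
Level 3: 8
Level 4: 24, 6
Level 5: 9, 1
Level 6: 33
Level 7: 14
Full level-order sequence: 12, 26, 28, 36, 8, 24, 6, 9, 1, 33, 14.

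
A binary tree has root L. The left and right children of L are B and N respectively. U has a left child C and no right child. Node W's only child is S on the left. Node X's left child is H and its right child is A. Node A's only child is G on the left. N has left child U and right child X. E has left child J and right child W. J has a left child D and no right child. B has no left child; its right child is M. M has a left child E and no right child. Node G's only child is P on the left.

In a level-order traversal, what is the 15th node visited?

Level-order visits nodes level by level from the root, left to right within each level.
Level 0: L
Level 1: B, N
Level 2: M, U, X
Level 3: E, C, H, A
Level 4: J, W, G
Level 5: D, S, P
Full level-order sequence: L, B, N, M, U, X, E, C, H, A, J, W, G, D, S, P.

S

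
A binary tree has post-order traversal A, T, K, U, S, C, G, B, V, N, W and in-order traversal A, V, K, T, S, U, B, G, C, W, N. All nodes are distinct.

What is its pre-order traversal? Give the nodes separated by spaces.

W V A B S K T U G C N

The last element of post-order is the root; it splits in-order into left and right subtrees.
Root W: left subtree has 9 nodes {A, V, K, T, S, U, B, G, C}, right has 1 {N}.
  Root V: left subtree has 1 node {A}, right has 7 {K, T, S, U, B, G, C}.
    Root B: left subtree has 4 nodes {K, T, S, U}, right has 2 {G, C}.
      Root S: left subtree has 2 nodes {K, T}, right has 1 {U}.
        Root K: left subtree has 0 nodes { }, right has 1 {T}.
      Root G: left subtree has 0 nodes { }, right has 1 {C}.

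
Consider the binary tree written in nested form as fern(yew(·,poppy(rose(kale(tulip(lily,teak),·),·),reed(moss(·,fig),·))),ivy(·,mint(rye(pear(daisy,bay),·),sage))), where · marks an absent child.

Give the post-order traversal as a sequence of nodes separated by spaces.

lily teak tulip kale rose fig moss reed poppy yew daisy bay pear rye sage mint ivy fern

Post-order visits the left subtree, then the right subtree, then the node.
At fern: go left to yew.
  At yew: no left child.
  At yew: go right to poppy.
    At poppy: go left to rose.
      At rose: go left to kale.
        At kale: go left to tulip.
          At tulip: go left to lily.
            lily is a leaf — visit lily.
          At tulip: go right to teak.
            teak is a leaf — visit teak.
          Visit tulip.
        At kale: no right child.
        Visit kale.
      At rose: no right child.
      Visit rose.
    At poppy: go right to reed.
      At reed: go left to moss.
        At moss: no left child.
        At moss: go right to fig.
          fig is a leaf — visit fig.
        Visit moss.
      At reed: no right child.
      Visit reed.
    Visit poppy.
  Visit yew.
At fern: go right to ivy.
  At ivy: no left child.
  At ivy: go right to mint.
    At mint: go left to rye.
      At rye: go left to pear.
        At pear: go left to daisy.
          daisy is a leaf — visit daisy.
        At pear: go right to bay.
          bay is a leaf — visit bay.
        Visit pear.
      At rye: no right child.
      Visit rye.
    At mint: go right to sage.
      sage is a leaf — visit sage.
    Visit mint.
  Visit ivy.
Visit fern.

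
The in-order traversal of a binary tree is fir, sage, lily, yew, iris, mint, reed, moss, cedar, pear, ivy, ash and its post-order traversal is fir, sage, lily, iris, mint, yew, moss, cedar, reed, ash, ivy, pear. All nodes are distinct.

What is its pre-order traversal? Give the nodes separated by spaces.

pear reed yew lily sage fir mint iris cedar moss ivy ash

The last element of post-order is the root; it splits in-order into left and right subtrees.
Root pear: left subtree has 9 nodes {fir, sage, lily, yew, iris, mint, reed, moss, cedar}, right has 2 {ivy, ash}.
  Root reed: left subtree has 6 nodes {fir, sage, lily, yew, iris, mint}, right has 2 {moss, cedar}.
    Root yew: left subtree has 3 nodes {fir, sage, lily}, right has 2 {iris, mint}.
      Root lily: left subtree has 2 nodes {fir, sage}, right has 0 { }.
        Root sage: left subtree has 1 node {fir}, right has 0 { }.
      Root mint: left subtree has 1 node {iris}, right has 0 { }.
    Root cedar: left subtree has 1 node {moss}, right has 0 { }.
  Root ivy: left subtree has 0 nodes { }, right has 1 {ash}.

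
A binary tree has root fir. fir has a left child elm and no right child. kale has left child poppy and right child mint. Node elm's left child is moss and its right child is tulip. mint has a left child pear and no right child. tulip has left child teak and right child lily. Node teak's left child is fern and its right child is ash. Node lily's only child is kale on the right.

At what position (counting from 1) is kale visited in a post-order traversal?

8

Post-order visits the left subtree, then the right subtree, then the node.
At fir: go left to elm.
  At elm: go left to moss.
    moss is a leaf — visit moss.
  At elm: go right to tulip.
    At tulip: go left to teak.
      At teak: go left to fern.
        fern is a leaf — visit fern.
      At teak: go right to ash.
        ash is a leaf — visit ash.
      Visit teak.
    At tulip: go right to lily.
      At lily: no left child.
      At lily: go right to kale.
        At kale: go left to poppy.
          poppy is a leaf — visit poppy.
        At kale: go right to mint.
          At mint: go left to pear.
            pear is a leaf — visit pear.
          At mint: no right child.
          Visit mint.
        Visit kale.
      Visit lily.
    Visit tulip.
  Visit elm.
At fir: no right child.
Visit fir.
Full post-order sequence: moss, fern, ash, teak, poppy, pear, mint, kale, lily, tulip, elm, fir.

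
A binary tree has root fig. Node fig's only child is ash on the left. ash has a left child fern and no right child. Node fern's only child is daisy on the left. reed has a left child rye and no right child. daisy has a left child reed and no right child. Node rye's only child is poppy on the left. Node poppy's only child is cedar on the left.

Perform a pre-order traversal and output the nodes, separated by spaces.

fig ash fern daisy reed rye poppy cedar

Pre-order visits the node, then its left subtree, then its right subtree.
Visit fig.
At fig: go left to ash.
  Visit ash.
  At ash: go left to fern.
    Visit fern.
    At fern: go left to daisy.
      Visit daisy.
      At daisy: go left to reed.
        Visit reed.
        At reed: go left to rye.
          Visit rye.
          At rye: go left to poppy.
            Visit poppy.
            At poppy: go left to cedar.
              cedar is a leaf — visit cedar.
            At poppy: no right child.
          At rye: no right child.
        At reed: no right child.
      At daisy: no right child.
    At fern: no right child.
  At ash: no right child.
At fig: no right child.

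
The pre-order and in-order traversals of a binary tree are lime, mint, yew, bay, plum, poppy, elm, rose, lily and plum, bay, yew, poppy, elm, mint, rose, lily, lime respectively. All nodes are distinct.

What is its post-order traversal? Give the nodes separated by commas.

plum, bay, elm, poppy, yew, lily, rose, mint, lime

The first element of pre-order is the root; it splits in-order into left and right subtrees.
Root lime: left subtree has 8 nodes {plum, bay, yew, poppy, elm, mint, rose, lily}, right has 0 { }.
  Root mint: left subtree has 5 nodes {plum, bay, yew, poppy, elm}, right has 2 {rose, lily}.
    Root yew: left subtree has 2 nodes {plum, bay}, right has 2 {poppy, elm}.
      Root bay: left subtree has 1 node {plum}, right has 0 { }.
      Root poppy: left subtree has 0 nodes { }, right has 1 {elm}.
    Root rose: left subtree has 0 nodes { }, right has 1 {lily}.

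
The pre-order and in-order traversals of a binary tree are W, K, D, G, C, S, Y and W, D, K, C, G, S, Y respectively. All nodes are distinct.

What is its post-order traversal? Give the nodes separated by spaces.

D C Y S G K W

The first element of pre-order is the root; it splits in-order into left and right subtrees.
Root W: left subtree has 0 nodes { }, right has 6 {D, K, C, G, S, Y}.
  Root K: left subtree has 1 node {D}, right has 4 {C, G, S, Y}.
    Root G: left subtree has 1 node {C}, right has 2 {S, Y}.
      Root S: left subtree has 0 nodes { }, right has 1 {Y}.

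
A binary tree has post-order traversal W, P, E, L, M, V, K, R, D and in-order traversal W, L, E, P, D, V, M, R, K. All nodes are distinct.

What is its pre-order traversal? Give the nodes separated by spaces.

The last element of post-order is the root; it splits in-order into left and right subtrees.
Root D: left subtree has 4 nodes {W, L, E, P}, right has 4 {V, M, R, K}.
  Root L: left subtree has 1 node {W}, right has 2 {E, P}.
    Root E: left subtree has 0 nodes { }, right has 1 {P}.
  Root R: left subtree has 2 nodes {V, M}, right has 1 {K}.
    Root V: left subtree has 0 nodes { }, right has 1 {M}.

D L W E P R V M K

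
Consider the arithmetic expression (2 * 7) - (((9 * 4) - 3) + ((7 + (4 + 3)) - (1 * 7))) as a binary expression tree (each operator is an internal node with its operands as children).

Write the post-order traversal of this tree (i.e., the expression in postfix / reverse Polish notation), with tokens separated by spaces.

2 7 * 9 4 * 3 - 7 4 3 + + 1 7 * - + -

Post-order on an expression tree gives postfix notation: for each operator, emit left operand, right operand, then the operator.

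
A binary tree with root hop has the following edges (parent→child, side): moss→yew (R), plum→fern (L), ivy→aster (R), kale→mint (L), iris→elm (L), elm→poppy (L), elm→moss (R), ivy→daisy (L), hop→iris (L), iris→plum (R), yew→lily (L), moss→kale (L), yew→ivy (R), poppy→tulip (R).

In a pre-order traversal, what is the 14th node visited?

Pre-order visits the node, then its left subtree, then its right subtree.
Visit hop.
At hop: go left to iris.
  Visit iris.
  At iris: go left to elm.
    Visit elm.
    At elm: go left to poppy.
      Visit poppy.
      At poppy: no left child.
      At poppy: go right to tulip.
        tulip is a leaf — visit tulip.
    At elm: go right to moss.
      Visit moss.
      At moss: go left to kale.
        Visit kale.
        At kale: go left to mint.
          mint is a leaf — visit mint.
        At kale: no right child.
      At moss: go right to yew.
        Visit yew.
        At yew: go left to lily.
          lily is a leaf — visit lily.
        At yew: go right to ivy.
          Visit ivy.
          At ivy: go left to daisy.
            daisy is a leaf — visit daisy.
          At ivy: go right to aster.
            aster is a leaf — visit aster.
  At iris: go right to plum.
    Visit plum.
    At plum: go left to fern.
      fern is a leaf — visit fern.
    At plum: no right child.
At hop: no right child.
Full pre-order sequence: hop, iris, elm, poppy, tulip, moss, kale, mint, yew, lily, ivy, daisy, aster, plum, fern.

plum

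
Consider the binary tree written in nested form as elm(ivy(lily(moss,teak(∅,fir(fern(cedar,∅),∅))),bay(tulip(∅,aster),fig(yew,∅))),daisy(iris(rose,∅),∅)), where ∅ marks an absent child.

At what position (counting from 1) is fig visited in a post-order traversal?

10

Post-order visits the left subtree, then the right subtree, then the node.
At elm: go left to ivy.
  At ivy: go left to lily.
    At lily: go left to moss.
      moss is a leaf — visit moss.
    At lily: go right to teak.
      At teak: no left child.
      At teak: go right to fir.
        At fir: go left to fern.
          At fern: go left to cedar.
            cedar is a leaf — visit cedar.
          At fern: no right child.
          Visit fern.
        At fir: no right child.
        Visit fir.
      Visit teak.
    Visit lily.
  At ivy: go right to bay.
    At bay: go left to tulip.
      At tulip: no left child.
      At tulip: go right to aster.
        aster is a leaf — visit aster.
      Visit tulip.
    At bay: go right to fig.
      At fig: go left to yew.
        yew is a leaf — visit yew.
      At fig: no right child.
      Visit fig.
    Visit bay.
  Visit ivy.
At elm: go right to daisy.
  At daisy: go left to iris.
    At iris: go left to rose.
      rose is a leaf — visit rose.
    At iris: no right child.
    Visit iris.
  At daisy: no right child.
  Visit daisy.
Visit elm.
Full post-order sequence: moss, cedar, fern, fir, teak, lily, aster, tulip, yew, fig, bay, ivy, rose, iris, daisy, elm.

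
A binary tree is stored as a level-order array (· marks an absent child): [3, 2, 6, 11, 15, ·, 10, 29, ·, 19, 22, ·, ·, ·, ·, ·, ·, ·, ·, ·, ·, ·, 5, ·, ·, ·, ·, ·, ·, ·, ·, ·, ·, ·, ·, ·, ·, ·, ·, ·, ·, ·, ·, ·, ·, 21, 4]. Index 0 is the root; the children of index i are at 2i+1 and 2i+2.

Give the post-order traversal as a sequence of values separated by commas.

29, 11, 19, 21, 4, 5, 22, 15, 2, 10, 6, 3

Post-order visits the left subtree, then the right subtree, then the node.
At 3: go left to 2.
  At 2: go left to 11.
    At 11: go left to 29.
      29 is a leaf — visit 29.
    At 11: no right child.
    Visit 11.
  At 2: go right to 15.
    At 15: go left to 19.
      19 is a leaf — visit 19.
    At 15: go right to 22.
      At 22: no left child.
      At 22: go right to 5.
        At 5: go left to 21.
          21 is a leaf — visit 21.
        At 5: go right to 4.
          4 is a leaf — visit 4.
        Visit 5.
      Visit 22.
    Visit 15.
  Visit 2.
At 3: go right to 6.
  At 6: no left child.
  At 6: go right to 10.
    10 is a leaf — visit 10.
  Visit 6.
Visit 3.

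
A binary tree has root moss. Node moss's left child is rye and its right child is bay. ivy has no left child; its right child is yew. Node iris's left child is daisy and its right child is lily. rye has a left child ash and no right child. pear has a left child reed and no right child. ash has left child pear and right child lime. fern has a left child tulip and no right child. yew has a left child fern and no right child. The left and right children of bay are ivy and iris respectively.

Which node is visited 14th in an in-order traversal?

lily

In-order visits the left subtree, then the node, then the right subtree.
At moss: go left to rye.
  At rye: go left to ash.
    At ash: go left to pear.
      At pear: go left to reed.
        reed is a leaf — visit reed.
      Visit pear.
      At pear: no right child.
    Visit ash.
    At ash: go right to lime.
      lime is a leaf — visit lime.
  Visit rye.
  At rye: no right child.
Visit moss.
At moss: go right to bay.
  At bay: go left to ivy.
    At ivy: no left child.
    Visit ivy.
    At ivy: go right to yew.
      At yew: go left to fern.
        At fern: go left to tulip.
          tulip is a leaf — visit tulip.
        Visit fern.
        At fern: no right child.
      Visit yew.
      At yew: no right child.
  Visit bay.
  At bay: go right to iris.
    At iris: go left to daisy.
      daisy is a leaf — visit daisy.
    Visit iris.
    At iris: go right to lily.
      lily is a leaf — visit lily.
Full in-order sequence: reed, pear, ash, lime, rye, moss, ivy, tulip, fern, yew, bay, daisy, iris, lily.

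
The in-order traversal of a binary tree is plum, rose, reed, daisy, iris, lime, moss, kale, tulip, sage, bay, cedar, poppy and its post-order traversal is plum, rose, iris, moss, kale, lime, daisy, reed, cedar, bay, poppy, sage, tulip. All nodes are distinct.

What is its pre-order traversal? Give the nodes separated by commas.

The last element of post-order is the root; it splits in-order into left and right subtrees.
Root tulip: left subtree has 8 nodes {plum, rose, reed, daisy, iris, lime, moss, kale}, right has 4 {sage, bay, cedar, poppy}.
  Root reed: left subtree has 2 nodes {plum, rose}, right has 5 {daisy, iris, lime, moss, kale}.
    Root rose: left subtree has 1 node {plum}, right has 0 { }.
    Root daisy: left subtree has 0 nodes { }, right has 4 {iris, lime, moss, kale}.
      Root lime: left subtree has 1 node {iris}, right has 2 {moss, kale}.
        Root kale: left subtree has 1 node {moss}, right has 0 { }.
  Root sage: left subtree has 0 nodes { }, right has 3 {bay, cedar, poppy}.
    Root poppy: left subtree has 2 nodes {bay, cedar}, right has 0 { }.
      Root bay: left subtree has 0 nodes { }, right has 1 {cedar}.

tulip, reed, rose, plum, daisy, lime, iris, kale, moss, sage, poppy, bay, cedar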